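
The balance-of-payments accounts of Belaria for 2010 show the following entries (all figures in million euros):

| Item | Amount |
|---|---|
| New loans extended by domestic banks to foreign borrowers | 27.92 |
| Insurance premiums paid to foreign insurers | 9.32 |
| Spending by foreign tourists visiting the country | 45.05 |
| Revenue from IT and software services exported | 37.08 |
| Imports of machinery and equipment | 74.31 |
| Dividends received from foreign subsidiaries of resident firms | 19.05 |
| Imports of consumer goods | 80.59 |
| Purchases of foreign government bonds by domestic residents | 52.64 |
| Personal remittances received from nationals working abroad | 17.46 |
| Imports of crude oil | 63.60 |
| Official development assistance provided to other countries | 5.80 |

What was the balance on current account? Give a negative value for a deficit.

Goods: -74.31 - 80.59 - 63.60 = -218.50
Services: 45.05 + 37.08 - 9.32 = 72.81
Primary income: 19.05
Secondary income: -5.80 + 17.46 = 11.66
Current account = (-218.50) + 72.81 + 19.05 + 11.66 = -114.98
(Excluded from the current account — financial account: new loans extended by domestic banks to foreign borrowers 27.92, purchases of foreign government bonds by domestic residents 52.64.)

-114.98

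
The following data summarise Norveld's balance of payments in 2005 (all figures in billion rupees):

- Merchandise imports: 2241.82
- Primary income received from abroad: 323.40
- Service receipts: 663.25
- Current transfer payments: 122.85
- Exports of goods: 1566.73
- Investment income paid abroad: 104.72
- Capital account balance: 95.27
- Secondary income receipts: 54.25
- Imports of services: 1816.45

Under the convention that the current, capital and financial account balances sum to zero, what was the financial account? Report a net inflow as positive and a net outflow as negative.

Goods balance = 1566.73 - 2241.82 = -675.09
Services balance = 663.25 - 1816.45 = -1153.20
Trade balance (goods + services) = -675.09 + (-1153.20) = -1828.29
Net primary income = 323.40 - 104.72 = 218.68
Net secondary income = 54.25 - 122.85 = -68.60
Current account = -1828.29 + 218.68 + (-68.60) = -1678.21
Financial account = -(-1678.21 + 95.27) = 1582.94

1582.94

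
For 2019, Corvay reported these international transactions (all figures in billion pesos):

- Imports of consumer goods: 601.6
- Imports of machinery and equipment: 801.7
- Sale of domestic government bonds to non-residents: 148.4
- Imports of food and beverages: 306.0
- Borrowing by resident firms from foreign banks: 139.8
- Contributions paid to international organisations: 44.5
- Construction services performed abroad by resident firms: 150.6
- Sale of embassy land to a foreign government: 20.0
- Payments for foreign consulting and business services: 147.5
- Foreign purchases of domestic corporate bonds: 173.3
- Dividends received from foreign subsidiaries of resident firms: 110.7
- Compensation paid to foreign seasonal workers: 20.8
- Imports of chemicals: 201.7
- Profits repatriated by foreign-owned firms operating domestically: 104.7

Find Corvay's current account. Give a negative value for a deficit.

Goods: -306.0 - 601.6 - 201.7 - 801.7 = -1911.0
Services: 150.6 - 147.5 = 3.1
Primary income: 110.7 - 104.7 - 20.8 = -14.8
Secondary income: -44.5
Current account = (-1911.0) + 3.1 + (-14.8) + (-44.5) = -1967.2
(Excluded from the current account — financial account: sale of domestic government bonds to non-residents 148.4, borrowing by resident firms from foreign banks 139.8, foreign purchases of domestic corporate bonds 173.3; capital account: sale of embassy land to a foreign government 20.0.)

-1967.2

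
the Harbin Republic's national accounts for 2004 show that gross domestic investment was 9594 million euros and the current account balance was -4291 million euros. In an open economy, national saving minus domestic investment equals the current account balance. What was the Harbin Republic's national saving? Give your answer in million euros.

5303

S = I + CA = 9594 + (-4291) = 5303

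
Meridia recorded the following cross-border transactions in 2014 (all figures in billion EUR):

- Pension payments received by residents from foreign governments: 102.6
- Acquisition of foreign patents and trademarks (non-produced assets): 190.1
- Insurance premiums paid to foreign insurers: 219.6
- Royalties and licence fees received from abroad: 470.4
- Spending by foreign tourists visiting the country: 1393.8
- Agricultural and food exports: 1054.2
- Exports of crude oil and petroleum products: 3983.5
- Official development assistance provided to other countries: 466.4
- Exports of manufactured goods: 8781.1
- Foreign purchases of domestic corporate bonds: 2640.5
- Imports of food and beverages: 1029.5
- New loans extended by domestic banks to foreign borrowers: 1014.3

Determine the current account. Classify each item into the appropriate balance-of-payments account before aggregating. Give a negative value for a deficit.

Goods: 1054.2 + 3983.5 + 8781.1 - 1029.5 = 12789.3
Services: -219.6 + 1393.8 + 470.4 = 1644.6
Secondary income: -466.4 + 102.6 = -363.8
Current account = 12789.3 + 1644.6 + (-363.8) = 14070.1
(Excluded from the current account — capital account: acquisition of foreign patents and trademarks (non-produced assets) 190.1; financial account: foreign purchases of domestic corporate bonds 2640.5, new loans extended by domestic banks to foreign borrowers 1014.3.)

14070.1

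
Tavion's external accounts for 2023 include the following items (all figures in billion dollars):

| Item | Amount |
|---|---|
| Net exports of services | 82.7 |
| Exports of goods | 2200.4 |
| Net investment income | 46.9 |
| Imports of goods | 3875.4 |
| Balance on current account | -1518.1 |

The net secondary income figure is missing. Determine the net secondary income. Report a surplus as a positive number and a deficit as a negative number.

27.3

Current account = goods balance + services balance + net primary income + net secondary income
Sum of the known components = -1545.4
Net secondary income = CA - (known components) = -1518.1 - (-1545.4) = 27.3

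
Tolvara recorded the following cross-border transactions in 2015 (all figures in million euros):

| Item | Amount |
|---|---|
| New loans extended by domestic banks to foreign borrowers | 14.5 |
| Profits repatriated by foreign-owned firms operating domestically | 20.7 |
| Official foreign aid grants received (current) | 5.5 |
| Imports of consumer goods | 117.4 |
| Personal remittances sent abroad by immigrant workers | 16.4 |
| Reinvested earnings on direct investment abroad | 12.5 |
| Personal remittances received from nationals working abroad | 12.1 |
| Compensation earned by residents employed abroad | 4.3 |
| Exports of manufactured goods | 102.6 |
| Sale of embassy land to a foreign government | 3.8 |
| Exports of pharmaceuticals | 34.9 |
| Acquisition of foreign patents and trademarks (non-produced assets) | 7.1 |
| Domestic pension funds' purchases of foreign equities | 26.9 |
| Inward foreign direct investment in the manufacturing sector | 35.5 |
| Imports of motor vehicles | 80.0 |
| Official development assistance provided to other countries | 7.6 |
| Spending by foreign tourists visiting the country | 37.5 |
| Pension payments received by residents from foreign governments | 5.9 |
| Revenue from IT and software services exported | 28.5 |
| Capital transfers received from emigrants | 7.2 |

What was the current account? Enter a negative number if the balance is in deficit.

Goods: 34.9 - 117.4 - 80.0 + 102.6 = -59.9
Services: 28.5 + 37.5 = 66.0
Primary income: 12.5 - 20.7 + 4.3 = -3.9
Secondary income: 5.9 + 12.1 - 16.4 + 5.5 - 7.6 = -0.5
Current account = (-59.9) + 66.0 + (-3.9) + (-0.5) = 1.7
(Excluded from the current account — financial account: new loans extended by domestic banks to foreign borrowers 14.5, domestic pension funds' purchases of foreign equities 26.9, inward foreign direct investment in the manufacturing sector 35.5; capital account: sale of embassy land to a foreign government 3.8, acquisition of foreign patents and trademarks (non-produced assets) 7.1, capital transfers received from emigrants 7.2.)

1.7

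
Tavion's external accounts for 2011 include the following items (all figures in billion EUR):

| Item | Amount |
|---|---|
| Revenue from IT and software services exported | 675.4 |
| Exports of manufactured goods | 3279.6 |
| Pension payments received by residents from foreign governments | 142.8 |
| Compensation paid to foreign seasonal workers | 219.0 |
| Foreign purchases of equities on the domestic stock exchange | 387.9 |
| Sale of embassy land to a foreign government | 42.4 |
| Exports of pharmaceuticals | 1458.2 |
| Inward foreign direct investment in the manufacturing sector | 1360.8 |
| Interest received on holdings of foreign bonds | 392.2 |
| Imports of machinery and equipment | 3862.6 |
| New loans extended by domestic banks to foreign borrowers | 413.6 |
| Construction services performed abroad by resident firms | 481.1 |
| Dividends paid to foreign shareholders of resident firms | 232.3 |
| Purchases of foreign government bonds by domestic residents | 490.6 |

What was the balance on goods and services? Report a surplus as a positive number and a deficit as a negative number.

2031.7

Goods: 3279.6 - 3862.6 + 1458.2 = 875.2
Services: 675.4 + 481.1 = 1156.5
Trade balance = 875.2 + 1156.5 = 2031.7
(Excluded from the trade balance — secondary income: pension payments received by residents from foreign governments 142.8; primary income: compensation paid to foreign seasonal workers 219.0, interest received on holdings of foreign bonds 392.2, dividends paid to foreign shareholders of resident firms 232.3; financial account: foreign purchases of equities on the domestic stock exchange 387.9, inward foreign direct investment in the manufacturing sector 1360.8, new loans extended by domestic banks to foreign borrowers 413.6, purchases of foreign government bonds by domestic residents 490.6; capital account: sale of embassy land to a foreign government 42.4.)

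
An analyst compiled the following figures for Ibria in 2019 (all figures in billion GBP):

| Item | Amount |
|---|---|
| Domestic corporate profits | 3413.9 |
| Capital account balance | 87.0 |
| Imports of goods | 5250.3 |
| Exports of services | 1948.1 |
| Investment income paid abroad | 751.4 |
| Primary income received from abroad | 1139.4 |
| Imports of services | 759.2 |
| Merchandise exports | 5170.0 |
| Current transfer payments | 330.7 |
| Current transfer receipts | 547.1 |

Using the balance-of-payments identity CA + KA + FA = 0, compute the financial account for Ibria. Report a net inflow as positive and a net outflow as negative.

-1800.0

Goods balance = 5170.0 - 5250.3 = -80.3
Services balance = 1948.1 - 759.2 = 1188.9
Trade balance (goods + services) = -80.3 + 1188.9 = 1108.6
Net primary income = 1139.4 - 751.4 = 388.0
Net secondary income = 547.1 - 330.7 = 216.4
Current account = 1108.6 + 388.0 + 216.4 = 1713.0
Financial account = -(1713.0 + 87.0) = -1800.0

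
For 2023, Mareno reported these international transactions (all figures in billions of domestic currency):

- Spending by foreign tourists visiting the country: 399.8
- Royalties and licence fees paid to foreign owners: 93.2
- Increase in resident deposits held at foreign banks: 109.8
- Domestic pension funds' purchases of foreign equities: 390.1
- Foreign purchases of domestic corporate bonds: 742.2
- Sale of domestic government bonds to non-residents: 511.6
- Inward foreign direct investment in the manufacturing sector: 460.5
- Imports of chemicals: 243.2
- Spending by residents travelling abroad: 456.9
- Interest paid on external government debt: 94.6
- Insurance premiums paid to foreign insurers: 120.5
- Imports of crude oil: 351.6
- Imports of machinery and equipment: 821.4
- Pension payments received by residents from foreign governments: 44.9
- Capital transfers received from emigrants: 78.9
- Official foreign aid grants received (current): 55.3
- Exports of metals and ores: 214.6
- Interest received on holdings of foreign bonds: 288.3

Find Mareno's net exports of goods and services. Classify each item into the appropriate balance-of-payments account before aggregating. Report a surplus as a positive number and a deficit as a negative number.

Goods: 214.6 - 243.2 - 351.6 - 821.4 = -1201.6
Services: 399.8 - 456.9 - 93.2 - 120.5 = -270.8
Trade balance = -1201.6 + (-270.8) = -1472.4
(Excluded from the trade balance — financial account: increase in resident deposits held at foreign banks 109.8, domestic pension funds' purchases of foreign equities 390.1, foreign purchases of domestic corporate bonds 742.2, sale of domestic government bonds to non-residents 511.6, inward foreign direct investment in the manufacturing sector 460.5; primary income: interest paid on external government debt 94.6, interest received on holdings of foreign bonds 288.3; secondary income: pension payments received by residents from foreign governments 44.9, official foreign aid grants received (current) 55.3; capital account: capital transfers received from emigrants 78.9.)

-1472.4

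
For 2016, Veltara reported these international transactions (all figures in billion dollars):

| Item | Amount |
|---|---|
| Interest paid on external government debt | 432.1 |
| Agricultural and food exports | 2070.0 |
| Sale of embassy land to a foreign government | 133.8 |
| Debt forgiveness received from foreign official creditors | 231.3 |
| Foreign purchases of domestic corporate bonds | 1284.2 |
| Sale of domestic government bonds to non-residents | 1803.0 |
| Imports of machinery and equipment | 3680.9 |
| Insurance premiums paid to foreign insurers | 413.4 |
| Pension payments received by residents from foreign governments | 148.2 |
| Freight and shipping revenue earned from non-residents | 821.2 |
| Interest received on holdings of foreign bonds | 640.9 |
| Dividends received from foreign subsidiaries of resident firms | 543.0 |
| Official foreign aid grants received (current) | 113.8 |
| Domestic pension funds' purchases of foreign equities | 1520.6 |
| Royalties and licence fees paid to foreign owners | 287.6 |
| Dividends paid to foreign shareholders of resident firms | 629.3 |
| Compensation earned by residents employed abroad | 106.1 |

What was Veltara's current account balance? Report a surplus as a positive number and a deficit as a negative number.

Goods: 2070.0 - 3680.9 = -1610.9
Services: 821.2 - 413.4 - 287.6 = 120.2
Primary income: 543.0 + 106.1 + 640.9 - 629.3 - 432.1 = 228.6
Secondary income: 113.8 + 148.2 = 262.0
Current account = (-1610.9) + 120.2 + 228.6 + 262.0 = -1000.1
(Excluded from the current account — capital account: sale of embassy land to a foreign government 133.8, debt forgiveness received from foreign official creditors 231.3; financial account: foreign purchases of domestic corporate bonds 1284.2, sale of domestic government bonds to non-residents 1803.0, domestic pension funds' purchases of foreign equities 1520.6.)

-1000.1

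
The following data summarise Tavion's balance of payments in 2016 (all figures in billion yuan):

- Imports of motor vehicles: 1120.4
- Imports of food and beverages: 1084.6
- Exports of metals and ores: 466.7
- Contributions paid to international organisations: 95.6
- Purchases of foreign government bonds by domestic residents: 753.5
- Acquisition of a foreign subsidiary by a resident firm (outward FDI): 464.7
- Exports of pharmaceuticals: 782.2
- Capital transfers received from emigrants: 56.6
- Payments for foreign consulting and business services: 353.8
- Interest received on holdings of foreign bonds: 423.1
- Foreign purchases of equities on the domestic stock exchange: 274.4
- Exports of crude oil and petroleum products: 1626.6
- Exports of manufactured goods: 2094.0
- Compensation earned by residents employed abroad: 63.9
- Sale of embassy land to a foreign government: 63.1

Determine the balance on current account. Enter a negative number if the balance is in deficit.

Goods: 1626.6 + 466.7 + 2094.0 + 782.2 - 1084.6 - 1120.4 = 2764.5
Services: -353.8
Primary income: 63.9 + 423.1 = 487.0
Secondary income: -95.6
Current account = 2764.5 + (-353.8) + 487.0 + (-95.6) = 2802.1
(Excluded from the current account — financial account: purchases of foreign government bonds by domestic residents 753.5, acquisition of a foreign subsidiary by a resident firm (outward FDI) 464.7, foreign purchases of equities on the domestic stock exchange 274.4; capital account: capital transfers received from emigrants 56.6, sale of embassy land to a foreign government 63.1.)

2802.1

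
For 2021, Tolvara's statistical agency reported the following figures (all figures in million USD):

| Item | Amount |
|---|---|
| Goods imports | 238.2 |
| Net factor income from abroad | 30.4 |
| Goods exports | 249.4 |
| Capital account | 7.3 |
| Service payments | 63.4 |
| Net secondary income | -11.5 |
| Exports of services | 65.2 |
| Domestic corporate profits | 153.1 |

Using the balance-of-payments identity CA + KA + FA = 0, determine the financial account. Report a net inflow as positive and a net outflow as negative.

Goods balance = 249.4 - 238.2 = 11.2
Services balance = 65.2 - 63.4 = 1.8
Trade balance (goods + services) = 11.2 + 1.8 = 13.0
Net primary income = 30.4
Net secondary income = -11.5
Current account = 13.0 + 30.4 + (-11.5) = 31.9
Financial account = -(31.9 + 7.3) = -39.2

-39.2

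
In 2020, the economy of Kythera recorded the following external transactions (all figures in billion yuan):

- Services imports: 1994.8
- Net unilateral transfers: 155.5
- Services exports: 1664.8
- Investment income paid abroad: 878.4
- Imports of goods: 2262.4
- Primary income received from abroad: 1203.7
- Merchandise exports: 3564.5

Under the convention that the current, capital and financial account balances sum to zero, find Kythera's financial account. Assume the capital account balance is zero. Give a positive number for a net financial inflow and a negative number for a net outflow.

-1452.9

Goods balance = 3564.5 - 2262.4 = 1302.1
Services balance = 1664.8 - 1994.8 = -330.0
Trade balance (goods + services) = 1302.1 + (-330.0) = 972.1
Net primary income = 1203.7 - 878.4 = 325.3
Net secondary income = 155.5
Current account = 972.1 + 325.3 + 155.5 = 1452.9
Financial account = -(1452.9) = -1452.9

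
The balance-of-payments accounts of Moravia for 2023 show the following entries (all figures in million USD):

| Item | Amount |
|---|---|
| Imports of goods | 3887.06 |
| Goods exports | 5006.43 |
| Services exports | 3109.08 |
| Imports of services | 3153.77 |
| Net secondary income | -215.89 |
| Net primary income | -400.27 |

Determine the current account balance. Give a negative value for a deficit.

458.52

Goods balance = 5006.43 - 3887.06 = 1119.37
Services balance = 3109.08 - 3153.77 = -44.69
Trade balance (goods + services) = 1119.37 + (-44.69) = 1074.68
Net primary income = -400.27
Net secondary income = -215.89
Current account = 1074.68 + (-400.27) + (-215.89) = 458.52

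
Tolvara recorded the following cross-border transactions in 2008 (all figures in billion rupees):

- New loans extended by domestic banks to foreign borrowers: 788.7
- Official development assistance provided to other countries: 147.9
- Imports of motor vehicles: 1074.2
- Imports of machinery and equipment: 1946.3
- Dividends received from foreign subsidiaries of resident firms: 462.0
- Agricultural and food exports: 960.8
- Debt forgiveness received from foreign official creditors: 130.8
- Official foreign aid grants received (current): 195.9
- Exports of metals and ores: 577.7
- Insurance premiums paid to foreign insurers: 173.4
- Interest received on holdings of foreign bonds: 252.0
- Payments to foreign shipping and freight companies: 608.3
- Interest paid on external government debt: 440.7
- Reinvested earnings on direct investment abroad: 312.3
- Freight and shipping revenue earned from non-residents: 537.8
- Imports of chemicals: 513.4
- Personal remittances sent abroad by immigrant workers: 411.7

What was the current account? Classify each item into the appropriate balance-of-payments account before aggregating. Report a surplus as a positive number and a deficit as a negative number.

Goods: -513.4 + 960.8 - 1074.2 + 577.7 - 1946.3 = -1995.4
Services: 537.8 - 173.4 - 608.3 = -243.9
Primary income: 252.0 + 312.3 - 440.7 + 462.0 = 585.6
Secondary income: -411.7 - 147.9 + 195.9 = -363.7
Current account = (-1995.4) + (-243.9) + 585.6 + (-363.7) = -2017.4
(Excluded from the current account — financial account: new loans extended by domestic banks to foreign borrowers 788.7; capital account: debt forgiveness received from foreign official creditors 130.8.)

-2017.4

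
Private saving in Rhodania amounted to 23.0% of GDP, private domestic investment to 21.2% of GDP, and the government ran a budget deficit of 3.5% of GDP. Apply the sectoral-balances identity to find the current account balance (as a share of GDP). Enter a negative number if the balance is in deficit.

By the sectoral-balances identity, CA = (S_private - I) + (T - G).
Private balance = 23.0 - 21.2 = 1.8
Government balance (T - G) = -3.5
CA = 1.8 + (-3.5) = -1.7

-1.7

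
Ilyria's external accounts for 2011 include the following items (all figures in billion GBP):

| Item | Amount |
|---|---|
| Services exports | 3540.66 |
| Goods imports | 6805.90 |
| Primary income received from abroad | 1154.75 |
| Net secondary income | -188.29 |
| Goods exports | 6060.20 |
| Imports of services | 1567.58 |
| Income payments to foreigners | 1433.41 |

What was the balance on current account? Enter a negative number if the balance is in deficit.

Goods balance = 6060.20 - 6805.90 = -745.70
Services balance = 3540.66 - 1567.58 = 1973.08
Trade balance (goods + services) = -745.70 + 1973.08 = 1227.38
Net primary income = 1154.75 - 1433.41 = -278.66
Net secondary income = -188.29
Current account = 1227.38 + (-278.66) + (-188.29) = 760.43

760.43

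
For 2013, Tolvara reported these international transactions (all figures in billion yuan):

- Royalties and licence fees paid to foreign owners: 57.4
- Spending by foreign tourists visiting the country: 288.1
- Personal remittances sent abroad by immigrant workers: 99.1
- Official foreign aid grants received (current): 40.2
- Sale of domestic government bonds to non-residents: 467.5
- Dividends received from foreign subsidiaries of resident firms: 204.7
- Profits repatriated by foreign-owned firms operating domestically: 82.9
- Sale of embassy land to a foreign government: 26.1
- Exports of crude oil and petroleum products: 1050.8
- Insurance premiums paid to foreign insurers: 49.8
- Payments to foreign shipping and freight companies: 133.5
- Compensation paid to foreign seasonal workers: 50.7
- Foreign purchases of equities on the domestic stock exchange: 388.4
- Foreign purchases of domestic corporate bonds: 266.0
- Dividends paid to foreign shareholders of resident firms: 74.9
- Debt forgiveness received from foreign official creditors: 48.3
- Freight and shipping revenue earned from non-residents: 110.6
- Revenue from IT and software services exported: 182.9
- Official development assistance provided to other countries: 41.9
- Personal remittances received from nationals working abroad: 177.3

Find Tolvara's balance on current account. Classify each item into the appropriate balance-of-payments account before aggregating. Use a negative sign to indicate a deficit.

Goods: 1050.8
Services: 182.9 - 49.8 + 110.6 - 57.4 - 133.5 + 288.1 = 340.9
Primary income: -82.9 + 204.7 - 74.9 - 50.7 = -3.8
Secondary income: 40.2 - 99.1 - 41.9 + 177.3 = 76.5
Current account = 1050.8 + 340.9 + (-3.8) + 76.5 = 1464.4
(Excluded from the current account — financial account: sale of domestic government bonds to non-residents 467.5, foreign purchases of equities on the domestic stock exchange 388.4, foreign purchases of domestic corporate bonds 266.0; capital account: sale of embassy land to a foreign government 26.1, debt forgiveness received from foreign official creditors 48.3.)

1464.4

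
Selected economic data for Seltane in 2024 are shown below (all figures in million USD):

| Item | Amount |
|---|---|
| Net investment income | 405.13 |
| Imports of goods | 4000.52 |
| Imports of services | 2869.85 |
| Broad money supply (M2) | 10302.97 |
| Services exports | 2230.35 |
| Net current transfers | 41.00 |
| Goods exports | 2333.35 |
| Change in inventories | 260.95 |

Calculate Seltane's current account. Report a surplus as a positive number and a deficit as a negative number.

Goods balance = 2333.35 - 4000.52 = -1667.17
Services balance = 2230.35 - 2869.85 = -639.50
Trade balance (goods + services) = -1667.17 + (-639.50) = -2306.67
Net primary income = 405.13
Net secondary income = 41.00
Current account = -2306.67 + 405.13 + 41.00 = -1860.54

-1860.54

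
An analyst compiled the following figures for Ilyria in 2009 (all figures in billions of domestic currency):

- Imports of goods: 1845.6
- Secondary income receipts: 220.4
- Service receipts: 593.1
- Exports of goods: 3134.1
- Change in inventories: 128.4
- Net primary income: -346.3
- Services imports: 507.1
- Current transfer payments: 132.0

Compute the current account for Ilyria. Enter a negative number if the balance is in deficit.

Goods balance = 3134.1 - 1845.6 = 1288.5
Services balance = 593.1 - 507.1 = 86.0
Trade balance (goods + services) = 1288.5 + 86.0 = 1374.5
Net primary income = -346.3
Net secondary income = 220.4 - 132.0 = 88.4
Current account = 1374.5 + (-346.3) + 88.4 = 1116.6

1116.6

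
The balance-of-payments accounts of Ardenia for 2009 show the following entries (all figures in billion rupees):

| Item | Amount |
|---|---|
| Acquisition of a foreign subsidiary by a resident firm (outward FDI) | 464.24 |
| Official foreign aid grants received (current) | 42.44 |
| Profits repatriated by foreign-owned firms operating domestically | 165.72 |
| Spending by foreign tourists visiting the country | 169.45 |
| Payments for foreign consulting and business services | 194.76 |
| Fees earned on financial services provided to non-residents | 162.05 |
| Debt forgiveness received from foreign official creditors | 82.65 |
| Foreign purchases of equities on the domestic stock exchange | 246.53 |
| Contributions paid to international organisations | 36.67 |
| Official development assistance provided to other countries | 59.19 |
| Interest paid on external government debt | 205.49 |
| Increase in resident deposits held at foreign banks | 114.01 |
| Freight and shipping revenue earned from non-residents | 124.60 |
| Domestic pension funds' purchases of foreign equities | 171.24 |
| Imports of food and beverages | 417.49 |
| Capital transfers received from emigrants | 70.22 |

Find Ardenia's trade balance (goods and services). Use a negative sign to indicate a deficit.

Goods: -417.49
Services: 124.60 + 162.05 - 194.76 + 169.45 = 261.34
Trade balance = -417.49 + 261.34 = -156.15
(Excluded from the trade balance — financial account: acquisition of a foreign subsidiary by a resident firm (outward FDI) 464.24, foreign purchases of equities on the domestic stock exchange 246.53, increase in resident deposits held at foreign banks 114.01, domestic pension funds' purchases of foreign equities 171.24; secondary income: official foreign aid grants received (current) 42.44, contributions paid to international organisations 36.67, official development assistance provided to other countries 59.19; primary income: profits repatriated by foreign-owned firms operating domestically 165.72, interest paid on external government debt 205.49; capital account: debt forgiveness received from foreign official creditors 82.65, capital transfers received from emigrants 70.22.)

-156.15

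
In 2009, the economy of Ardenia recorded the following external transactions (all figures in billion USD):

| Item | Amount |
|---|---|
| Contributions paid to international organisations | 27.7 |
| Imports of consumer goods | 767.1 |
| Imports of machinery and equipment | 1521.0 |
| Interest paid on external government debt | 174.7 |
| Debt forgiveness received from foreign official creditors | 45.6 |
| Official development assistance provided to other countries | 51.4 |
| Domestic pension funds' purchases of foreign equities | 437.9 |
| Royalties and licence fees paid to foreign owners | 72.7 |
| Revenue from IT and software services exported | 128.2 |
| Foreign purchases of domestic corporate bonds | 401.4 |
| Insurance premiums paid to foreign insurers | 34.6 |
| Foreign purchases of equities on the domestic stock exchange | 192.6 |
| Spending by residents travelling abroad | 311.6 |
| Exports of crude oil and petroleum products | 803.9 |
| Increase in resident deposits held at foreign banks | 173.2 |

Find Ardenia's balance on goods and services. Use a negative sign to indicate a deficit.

Goods: 803.9 - 1521.0 - 767.1 = -1484.2
Services: -72.7 + 128.2 - 34.6 - 311.6 = -290.7
Trade balance = -1484.2 + (-290.7) = -1774.9
(Excluded from the trade balance — secondary income: contributions paid to international organisations 27.7, official development assistance provided to other countries 51.4; primary income: interest paid on external government debt 174.7; capital account: debt forgiveness received from foreign official creditors 45.6; financial account: domestic pension funds' purchases of foreign equities 437.9, foreign purchases of domestic corporate bonds 401.4, foreign purchases of equities on the domestic stock exchange 192.6, increase in resident deposits held at foreign banks 173.2.)

-1774.9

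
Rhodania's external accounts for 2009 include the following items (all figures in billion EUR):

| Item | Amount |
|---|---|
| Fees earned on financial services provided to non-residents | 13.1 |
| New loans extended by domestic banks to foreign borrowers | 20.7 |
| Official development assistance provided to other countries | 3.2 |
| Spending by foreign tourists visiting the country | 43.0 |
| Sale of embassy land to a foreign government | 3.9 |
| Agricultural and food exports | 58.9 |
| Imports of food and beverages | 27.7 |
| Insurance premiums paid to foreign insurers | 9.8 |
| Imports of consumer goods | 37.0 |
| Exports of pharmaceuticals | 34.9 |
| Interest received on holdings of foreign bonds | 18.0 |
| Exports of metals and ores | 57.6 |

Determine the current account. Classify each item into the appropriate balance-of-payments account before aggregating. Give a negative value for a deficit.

147.8

Goods: -27.7 + 58.9 - 37.0 + 57.6 + 34.9 = 86.7
Services: 13.1 - 9.8 + 43.0 = 46.3
Primary income: 18.0
Secondary income: -3.2
Current account = 86.7 + 46.3 + 18.0 + (-3.2) = 147.8
(Excluded from the current account — financial account: new loans extended by domestic banks to foreign borrowers 20.7; capital account: sale of embassy land to a foreign government 3.9.)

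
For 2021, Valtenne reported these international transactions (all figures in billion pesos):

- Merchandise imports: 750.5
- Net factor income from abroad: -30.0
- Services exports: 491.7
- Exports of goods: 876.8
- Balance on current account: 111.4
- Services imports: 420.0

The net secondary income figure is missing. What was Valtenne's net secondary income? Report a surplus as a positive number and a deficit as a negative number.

Current account = goods balance + services balance + net primary income + net secondary income
Sum of the known components = 168.0
Net secondary income = CA - (known components) = 111.4 - 168.0 = -56.6

-56.6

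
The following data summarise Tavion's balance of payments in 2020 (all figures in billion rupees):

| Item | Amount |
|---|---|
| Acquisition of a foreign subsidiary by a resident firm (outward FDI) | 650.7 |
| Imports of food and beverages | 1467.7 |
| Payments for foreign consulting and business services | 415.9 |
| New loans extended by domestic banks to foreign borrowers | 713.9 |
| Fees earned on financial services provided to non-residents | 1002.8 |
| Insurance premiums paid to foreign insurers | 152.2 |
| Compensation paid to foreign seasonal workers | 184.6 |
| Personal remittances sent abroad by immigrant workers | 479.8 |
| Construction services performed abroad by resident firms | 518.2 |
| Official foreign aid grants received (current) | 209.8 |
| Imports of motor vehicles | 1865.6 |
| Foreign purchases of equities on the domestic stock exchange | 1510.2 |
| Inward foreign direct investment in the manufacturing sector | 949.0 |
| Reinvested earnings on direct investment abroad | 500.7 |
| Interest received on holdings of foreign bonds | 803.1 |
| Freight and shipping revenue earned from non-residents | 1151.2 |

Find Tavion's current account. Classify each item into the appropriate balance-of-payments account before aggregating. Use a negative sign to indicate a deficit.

Goods: -1865.6 - 1467.7 = -3333.3
Services: 1002.8 - 415.9 - 152.2 + 1151.2 + 518.2 = 2104.1
Primary income: -184.6 + 803.1 + 500.7 = 1119.2
Secondary income: -479.8 + 209.8 = -270.0
Current account = (-3333.3) + 2104.1 + 1119.2 + (-270.0) = -380.0
(Excluded from the current account — financial account: acquisition of a foreign subsidiary by a resident firm (outward FDI) 650.7, new loans extended by domestic banks to foreign borrowers 713.9, foreign purchases of equities on the domestic stock exchange 1510.2, inward foreign direct investment in the manufacturing sector 949.0.)

-380.0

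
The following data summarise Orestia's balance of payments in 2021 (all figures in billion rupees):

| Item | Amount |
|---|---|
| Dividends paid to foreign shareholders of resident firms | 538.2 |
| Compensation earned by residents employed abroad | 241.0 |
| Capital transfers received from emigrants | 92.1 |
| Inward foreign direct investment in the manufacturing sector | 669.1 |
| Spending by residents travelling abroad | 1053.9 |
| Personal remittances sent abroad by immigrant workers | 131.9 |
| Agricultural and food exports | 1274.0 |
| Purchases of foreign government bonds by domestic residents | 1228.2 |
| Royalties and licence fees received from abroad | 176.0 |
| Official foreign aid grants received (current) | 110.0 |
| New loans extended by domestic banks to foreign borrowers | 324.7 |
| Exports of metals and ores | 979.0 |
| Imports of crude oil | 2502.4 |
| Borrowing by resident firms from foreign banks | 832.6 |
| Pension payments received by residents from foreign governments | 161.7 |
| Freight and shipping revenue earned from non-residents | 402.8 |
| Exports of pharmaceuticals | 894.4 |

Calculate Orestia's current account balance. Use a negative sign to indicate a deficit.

Goods: 979.0 + 894.4 - 2502.4 + 1274.0 = 645.0
Services: 402.8 - 1053.9 + 176.0 = -475.1
Primary income: -538.2 + 241.0 = -297.2
Secondary income: -131.9 + 110.0 + 161.7 = 139.8
Current account = 645.0 + (-475.1) + (-297.2) + 139.8 = 12.5
(Excluded from the current account — capital account: capital transfers received from emigrants 92.1; financial account: inward foreign direct investment in the manufacturing sector 669.1, purchases of foreign government bonds by domestic residents 1228.2, new loans extended by domestic banks to foreign borrowers 324.7, borrowing by resident firms from foreign banks 832.6.)

12.5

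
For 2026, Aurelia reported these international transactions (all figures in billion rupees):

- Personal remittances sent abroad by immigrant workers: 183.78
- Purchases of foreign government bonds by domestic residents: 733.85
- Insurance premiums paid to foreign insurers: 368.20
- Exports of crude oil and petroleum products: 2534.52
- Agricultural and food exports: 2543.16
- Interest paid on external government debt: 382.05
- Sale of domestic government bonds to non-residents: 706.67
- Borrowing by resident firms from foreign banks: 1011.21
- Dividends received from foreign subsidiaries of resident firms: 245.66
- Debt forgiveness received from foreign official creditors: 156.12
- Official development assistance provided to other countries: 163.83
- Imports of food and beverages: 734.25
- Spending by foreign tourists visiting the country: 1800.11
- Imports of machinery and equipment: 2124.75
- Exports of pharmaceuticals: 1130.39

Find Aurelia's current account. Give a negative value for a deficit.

Goods: -2124.75 + 1130.39 + 2534.52 - 734.25 + 2543.16 = 3349.07
Services: 1800.11 - 368.20 = 1431.91
Primary income: 245.66 - 382.05 = -136.39
Secondary income: -183.78 - 163.83 = -347.61
Current account = 3349.07 + 1431.91 + (-136.39) + (-347.61) = 4296.98
(Excluded from the current account — financial account: purchases of foreign government bonds by domestic residents 733.85, sale of domestic government bonds to non-residents 706.67, borrowing by resident firms from foreign banks 1011.21; capital account: debt forgiveness received from foreign official creditors 156.12.)

4296.98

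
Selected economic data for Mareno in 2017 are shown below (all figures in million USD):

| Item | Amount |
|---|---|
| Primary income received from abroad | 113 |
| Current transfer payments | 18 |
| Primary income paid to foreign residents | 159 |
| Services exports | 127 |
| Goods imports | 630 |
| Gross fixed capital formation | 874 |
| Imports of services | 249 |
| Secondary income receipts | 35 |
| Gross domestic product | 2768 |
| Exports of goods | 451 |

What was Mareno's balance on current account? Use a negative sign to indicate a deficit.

Goods balance = 451 - 630 = -179
Services balance = 127 - 249 = -122
Trade balance (goods + services) = -179 + (-122) = -301
Net primary income = 113 - 159 = -46
Net secondary income = 35 - 18 = 17
Current account = -301 + (-46) + 17 = -330

-330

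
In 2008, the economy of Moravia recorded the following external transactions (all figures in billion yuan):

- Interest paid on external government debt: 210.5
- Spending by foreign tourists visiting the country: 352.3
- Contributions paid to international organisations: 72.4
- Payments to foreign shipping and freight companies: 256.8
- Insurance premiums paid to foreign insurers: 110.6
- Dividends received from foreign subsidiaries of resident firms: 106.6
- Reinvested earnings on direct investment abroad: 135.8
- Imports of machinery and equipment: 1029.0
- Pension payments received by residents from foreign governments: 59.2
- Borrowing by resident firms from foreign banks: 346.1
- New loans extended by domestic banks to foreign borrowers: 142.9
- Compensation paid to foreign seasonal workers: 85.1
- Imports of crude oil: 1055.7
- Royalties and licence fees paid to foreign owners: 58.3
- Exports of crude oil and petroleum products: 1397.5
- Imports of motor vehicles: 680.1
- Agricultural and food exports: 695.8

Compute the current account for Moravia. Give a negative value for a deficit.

-811.3

Goods: -1029.0 + 695.8 - 680.1 - 1055.7 + 1397.5 = -671.5
Services: -110.6 - 256.8 - 58.3 + 352.3 = -73.4
Primary income: -210.5 + 135.8 - 85.1 + 106.6 = -53.2
Secondary income: -72.4 + 59.2 = -13.2
Current account = (-671.5) + (-73.4) + (-53.2) + (-13.2) = -811.3
(Excluded from the current account — financial account: borrowing by resident firms from foreign banks 346.1, new loans extended by domestic banks to foreign borrowers 142.9.)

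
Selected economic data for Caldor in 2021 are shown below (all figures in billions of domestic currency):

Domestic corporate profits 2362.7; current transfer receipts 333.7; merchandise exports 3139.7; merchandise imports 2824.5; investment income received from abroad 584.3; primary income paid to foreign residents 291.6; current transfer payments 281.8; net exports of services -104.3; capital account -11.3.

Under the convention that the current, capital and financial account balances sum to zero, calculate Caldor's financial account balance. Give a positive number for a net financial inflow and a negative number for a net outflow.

Goods balance = 3139.7 - 2824.5 = 315.2
Services balance = -104.3
Trade balance (goods + services) = 315.2 + (-104.3) = 210.9
Net primary income = 584.3 - 291.6 = 292.7
Net secondary income = 333.7 - 281.8 = 51.9
Current account = 210.9 + 292.7 + 51.9 = 555.5
Financial account = -(555.5 + (-11.3)) = -544.2

-544.2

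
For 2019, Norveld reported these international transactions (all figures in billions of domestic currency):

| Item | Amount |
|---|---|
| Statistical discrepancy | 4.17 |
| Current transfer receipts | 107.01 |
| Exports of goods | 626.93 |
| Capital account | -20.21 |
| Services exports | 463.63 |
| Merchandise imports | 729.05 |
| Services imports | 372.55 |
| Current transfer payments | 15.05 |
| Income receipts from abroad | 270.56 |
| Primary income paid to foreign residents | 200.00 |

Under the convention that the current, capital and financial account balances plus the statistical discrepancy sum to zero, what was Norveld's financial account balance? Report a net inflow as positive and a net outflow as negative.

Goods balance = 626.93 - 729.05 = -102.12
Services balance = 463.63 - 372.55 = 91.08
Trade balance (goods + services) = -102.12 + 91.08 = -11.04
Net primary income = 270.56 - 200.00 = 70.56
Net secondary income = 107.01 - 15.05 = 91.96
Current account = -11.04 + 70.56 + 91.96 = 151.48
Financial account = -(151.48 + (-20.21) + 4.17) = -135.44

-135.44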